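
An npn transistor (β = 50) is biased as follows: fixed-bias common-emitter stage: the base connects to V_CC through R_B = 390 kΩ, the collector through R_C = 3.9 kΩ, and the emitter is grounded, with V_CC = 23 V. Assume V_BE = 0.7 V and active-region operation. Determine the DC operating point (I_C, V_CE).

I_C ≈ 2.9 mA, V_CE ≈ 12 V

Base loop: V_CC = I_B·R_B + V_BE, so I_B = (23 − 0.7)/390 kΩ = 0.0572 mA.
In the active region I_C = β·I_B = 50 × 0.0572 = 2.86 mA.
Collector loop: V_CE = V_CC − I_C·R_C = 23 − 2.86×3.9 = 11.8 V.
Since V_CE = 11.8 V > V_CE(sat) ≈ 0.2 V, the transistor is in the active region as assumed.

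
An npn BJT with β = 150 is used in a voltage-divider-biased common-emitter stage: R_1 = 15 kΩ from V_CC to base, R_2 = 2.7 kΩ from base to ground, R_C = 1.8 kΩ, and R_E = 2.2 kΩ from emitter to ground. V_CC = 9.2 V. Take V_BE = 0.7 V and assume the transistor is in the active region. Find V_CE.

V_CE ≈ 7.9 V

Thevenize the base divider: V_Th = V_CC·R_2/(R_1+R_2) = 9.2×2.7/17.7 = 1.4 V, R_Th = R_1‖R_2 = 2.29 kΩ.
Base-emitter loop: V_Th = I_B·R_Th + V_BE + (β+1)I_B·R_E, so I_B = (1.4 − 0.7) / (2.29 + 151×2.2) = 0.0021 mA.
I_C = β·I_B = 150×0.0021 = 0.315 mA, and I_E = (β+1)I_B = 0.318 mA.
V_CE = V_CC − I_C·R_C − I_E·R_E = 9.2 − 0.315×1.8 − 0.318×2.2 = 7.93 V.
V_CE = 7.93 V > 0.2 V confirms active-region operation.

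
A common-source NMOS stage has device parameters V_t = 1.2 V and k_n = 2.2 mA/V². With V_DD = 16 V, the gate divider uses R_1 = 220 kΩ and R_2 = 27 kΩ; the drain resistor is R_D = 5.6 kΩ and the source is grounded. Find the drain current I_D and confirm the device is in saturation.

I_D ≈ 0.33 mA

V_G = V_DD·R_2/(R_1+R_2) = 16×27/247 = 1.75 V. With the source grounded, V_GS = V_G = 1.75 V.
Assume saturation: I_D = (k_n/2)(V_GS − V_t)² = (2.2/2)×(1.75 − 1.2)² = 1.1×0.549² = 0.332 mA.
V_DS = V_DD − I_D·R_D = 16 − 0.332×5.6 = 14.1 V.
Saturation requires V_DS ≥ V_GS − V_t = 0.549 V; 14.1 ≥ 0.549 ✓.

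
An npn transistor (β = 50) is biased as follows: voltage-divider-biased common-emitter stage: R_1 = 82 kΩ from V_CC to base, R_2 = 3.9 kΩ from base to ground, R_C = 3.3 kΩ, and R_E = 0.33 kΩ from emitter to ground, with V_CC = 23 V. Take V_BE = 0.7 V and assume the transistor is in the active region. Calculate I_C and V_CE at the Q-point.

Thevenize the base divider: V_Th = V_CC·R_2/(R_1+R_2) = 23×3.9/85.9 = 1.04 V, R_Th = R_1‖R_2 = 3.72 kΩ.
Base-emitter loop: V_Th = I_B·R_Th + V_BE + (β+1)I_B·R_E, so I_B = (1.04 − 0.7) / (3.72 + 51×0.33) = 0.0167 mA.
I_C = β·I_B = 50×0.0167 = 0.837 mA, and I_E = (β+1)I_B = 0.854 mA.
V_CE = V_CC − I_C·R_C − I_E·R_E = 23 − 0.837×3.3 − 0.854×0.33 = 20 V.
V_CE = 20 V > 0.2 V confirms active-region operation.

I_C ≈ 0.84 mA, V_CE ≈ 20 V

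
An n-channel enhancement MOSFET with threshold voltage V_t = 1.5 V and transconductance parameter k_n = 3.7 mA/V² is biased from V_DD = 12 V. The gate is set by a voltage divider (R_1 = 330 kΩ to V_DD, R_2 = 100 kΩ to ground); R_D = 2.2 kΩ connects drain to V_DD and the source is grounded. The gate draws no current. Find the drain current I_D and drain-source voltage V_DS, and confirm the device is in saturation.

V_G = V_DD·R_2/(R_1+R_2) = 12×100/430 = 2.79 V. With the source grounded, V_GS = V_G = 2.79 V.
Assume saturation: I_D = (k_n/2)(V_GS − V_t)² = (3.7/2)×(2.79 − 1.5)² = 1.85×1.29² = 3.08 mA.
V_DS = V_DD − I_D·R_D = 12 − 3.08×2.2 = 5.22 V.
Saturation requires V_DS ≥ V_GS − V_t = 1.29 V; 5.22 ≥ 1.29 ✓.

I_D ≈ 3.1 mA, V_DS ≈ 5.2 V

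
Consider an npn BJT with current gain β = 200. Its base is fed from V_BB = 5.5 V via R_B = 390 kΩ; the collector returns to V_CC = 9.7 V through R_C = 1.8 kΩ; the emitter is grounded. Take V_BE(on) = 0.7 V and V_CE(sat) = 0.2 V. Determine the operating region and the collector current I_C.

Assume active. Base-emitter loop: I_B = (V_BB − V_BE)/R_B = (5.5 − 0.7)/390 = 0.0123 mA.
I_C = β·I_B = 200×0.0123 = 2.46 mA.
V_CE = V_CC − I_C·R_C = 9.7 − 2.46×1.8 = 5.27 V > V_CE(sat), so the active-region assumption holds.

active; I_C ≈ 2.5 mA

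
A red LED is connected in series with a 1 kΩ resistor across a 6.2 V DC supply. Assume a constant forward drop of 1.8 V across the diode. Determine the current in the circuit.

KVL around the loop: 6.2 = V_D + I·R = 1.8 + I × 1 kΩ.
So I = (6.2 − 1.8) / 1 kΩ = 4.4 / 1 = 4.4 mA.

I ≈ 4.4 mA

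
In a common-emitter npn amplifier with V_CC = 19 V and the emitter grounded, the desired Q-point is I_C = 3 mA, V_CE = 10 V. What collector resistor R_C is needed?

Collector loop: V_CC = I_C·R_C + V_CE.
R_C = (V_CC − V_CE)/I_C = (19 − 10)/3 = 3 kΩ.

R_C ≈ 3 kΩ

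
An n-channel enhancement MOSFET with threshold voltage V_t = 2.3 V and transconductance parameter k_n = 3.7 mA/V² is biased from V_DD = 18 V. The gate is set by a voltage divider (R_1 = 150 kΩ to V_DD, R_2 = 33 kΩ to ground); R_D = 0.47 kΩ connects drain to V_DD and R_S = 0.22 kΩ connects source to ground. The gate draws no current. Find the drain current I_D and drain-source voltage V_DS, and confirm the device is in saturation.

I_D ≈ 0.98 mA, V_DS ≈ 17 V

V_G = V_DD·R_2/(R_1+R_2) = 18×33/183 = 3.25 V.
Assume saturation: I_D = (k_n/2)(V_GS − V_t)² with V_GS = V_G − I_D·R_S = 3.25 − 0.22·I_D.
Substituting gives 0.0895·I_D² − 1.77·I_D + 1.66 = 0, with roots I_D = 0.984 or 18.8 mA.
The root I_D = 18.8 mA gives V_GS = -0.886 V ≤ V_t, so take I_D = 0.984 mA.
Then V_GS = 3.03 V and V_DS = V_DD − I_D(R_D+R_S) = 18 − 0.984×0.69 = 17.3 V.
Saturation requires V_DS ≥ V_GS − V_t = 0.729 V; 17.3 ≥ 0.729 ✓.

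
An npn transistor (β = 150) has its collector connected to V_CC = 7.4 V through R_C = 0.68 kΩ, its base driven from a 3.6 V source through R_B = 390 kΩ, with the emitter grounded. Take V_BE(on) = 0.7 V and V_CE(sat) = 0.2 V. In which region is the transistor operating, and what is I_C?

Assume active. Base-emitter loop: I_B = (V_BB − V_BE)/R_B = (3.6 − 0.7)/390 = 0.00744 mA.
I_C = β·I_B = 150×0.00744 = 1.12 mA.
V_CE = V_CC − I_C·R_C = 7.4 − 1.12×0.68 = 6.64 V > V_CE(sat), so the active-region assumption holds.

active; I_C ≈ 1.1 mA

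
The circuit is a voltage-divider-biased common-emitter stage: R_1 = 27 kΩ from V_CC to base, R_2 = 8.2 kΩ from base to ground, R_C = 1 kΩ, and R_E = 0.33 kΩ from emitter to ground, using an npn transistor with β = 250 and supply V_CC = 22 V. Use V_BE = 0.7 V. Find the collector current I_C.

Thevenize the base divider: V_Th = V_CC·R_2/(R_1+R_2) = 22×8.2/35.2 = 5.12 V, R_Th = R_1‖R_2 = 6.29 kΩ.
Base-emitter loop: V_Th = I_B·R_Th + V_BE + (β+1)I_B·R_E, so I_B = (5.12 − 0.7) / (6.29 + 251×0.33) = 0.0497 mA.
I_C = β·I_B = 250×0.0497 = 12.4 mA, and I_E = (β+1)I_B = 12.5 mA.
V_CE = V_CC − I_C·R_C − I_E·R_E = 22 − 12.4×1 − 12.5×0.33 = 5.47 V.
V_CE = 5.47 V > 0.2 V confirms active-region operation.

I_C ≈ 12 mA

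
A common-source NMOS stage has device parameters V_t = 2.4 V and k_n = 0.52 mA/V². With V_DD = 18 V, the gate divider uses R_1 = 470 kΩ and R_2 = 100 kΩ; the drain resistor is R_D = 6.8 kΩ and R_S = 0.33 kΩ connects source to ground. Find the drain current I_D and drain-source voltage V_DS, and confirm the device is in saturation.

I_D ≈ 0.13 mA, V_DS ≈ 17 V

V_G = V_DD·R_2/(R_1+R_2) = 18×100/570 = 3.16 V.
Assume saturation: I_D = (k_n/2)(V_GS − V_t)² with V_GS = V_G − I_D·R_S = 3.16 − 0.33·I_D.
Substituting gives 0.0283·I_D² − 1.13·I_D + 0.149 = 0, with roots I_D = 0.133 or 39.8 mA.
The root I_D = 39.8 mA gives V_GS = -9.97 V ≤ V_t, so take I_D = 0.133 mA.
Then V_GS = 3.11 V and V_DS = V_DD − I_D(R_D+R_S) = 18 − 0.133×7.13 = 17.1 V.
Saturation requires V_DS ≥ V_GS − V_t = 0.714 V; 17.1 ≥ 0.714 ✓.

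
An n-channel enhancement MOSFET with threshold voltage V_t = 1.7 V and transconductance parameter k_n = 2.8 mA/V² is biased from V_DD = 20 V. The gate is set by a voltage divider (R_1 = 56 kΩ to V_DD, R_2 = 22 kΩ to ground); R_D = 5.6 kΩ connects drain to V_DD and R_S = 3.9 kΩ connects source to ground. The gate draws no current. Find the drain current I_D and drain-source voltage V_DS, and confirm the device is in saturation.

I_D ≈ 0.81 mA, V_DS ≈ 12 V

V_G = V_DD·R_2/(R_1+R_2) = 20×22/78 = 5.64 V.
Assume saturation: I_D = (k_n/2)(V_GS − V_t)² with V_GS = V_G − I_D·R_S = 5.64 − 3.9·I_D.
Substituting gives 21.3·I_D² − 44·I_D + 21.7 = 0, with roots I_D = 0.815 or 1.25 mA.
The root I_D = 1.25 mA gives V_GS = 0.754 V ≤ V_t, so take I_D = 0.815 mA.
Then V_GS = 2.46 V and V_DS = V_DD − I_D(R_D+R_S) = 20 − 0.815×9.5 = 12.3 V.
Saturation requires V_DS ≥ V_GS − V_t = 0.763 V; 12.3 ≥ 0.763 ✓.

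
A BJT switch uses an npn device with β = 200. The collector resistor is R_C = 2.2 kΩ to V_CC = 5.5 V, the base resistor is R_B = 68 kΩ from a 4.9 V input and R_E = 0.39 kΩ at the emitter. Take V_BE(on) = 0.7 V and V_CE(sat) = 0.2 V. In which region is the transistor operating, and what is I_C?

Assume active: I_B = (4.9 − 0.7)/(68 + 201×0.39) = 0.0287 mA, I_C = β·I_B = 5.74 mA.
Then V_CE = 5.5 − 5.74×2.2 − 5.77×0.39 = -9.37 V < 0.2 V — the active assumption fails.
Re-solve with V_CE = 0.2 V. KCL at the emitter: V_E/R_E = (V_BB−0.7−V_E)/R_B + (V_CC−0.2−V_E)/R_C, giving V_E = 0.815 V.
I_C = (V_CC − 0.2 − V_E)/R_C = (5.3 − 0.815)/2.2 = 2.04 mA.
Check: I_B = (4.2 − 0.815)/68 = 0.0498 mA, and β·I_B = 9.96 mA > I_C, confirming saturation.

saturation; I_C ≈ 2 mA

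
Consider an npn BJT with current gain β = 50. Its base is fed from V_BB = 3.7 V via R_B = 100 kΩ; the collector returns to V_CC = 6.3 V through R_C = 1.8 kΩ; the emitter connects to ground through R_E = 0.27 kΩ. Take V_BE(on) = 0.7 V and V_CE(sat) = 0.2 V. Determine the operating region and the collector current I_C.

active; I_C ≈ 1.3 mA

Assume active. Base-emitter loop: I_B = (V_BB − V_BE)/(R_B + (β+1)R_E) = (3.7 − 0.7)/(100 + 51×0.27) = 0.0264 mA.
I_C = β·I_B = 50×0.0264 = 1.32 mA.
V_CE = V_CC − I_C·R_C − I_E·R_E = 6.3 − 1.32×1.8 − 1.34×0.27 = 3.56 V > V_CE(sat), so the active-region assumption holds.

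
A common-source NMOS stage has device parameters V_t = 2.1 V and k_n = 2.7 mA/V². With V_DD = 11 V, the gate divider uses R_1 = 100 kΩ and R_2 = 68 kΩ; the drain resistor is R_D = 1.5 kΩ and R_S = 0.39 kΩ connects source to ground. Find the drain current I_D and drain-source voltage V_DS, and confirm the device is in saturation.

V_G = V_DD·R_2/(R_1+R_2) = 11×68/168 = 4.45 V.
Assume saturation: I_D = (k_n/2)(V_GS − V_t)² with V_GS = V_G − I_D·R_S = 4.45 − 0.39·I_D.
Substituting gives 0.205·I_D² − 3.48·I_D + 7.47 = 0, with roots I_D = 2.53 or 14.4 mA.
The root I_D = 14.4 mA gives V_GS = -1.17 V ≤ V_t, so take I_D = 2.53 mA.
Then V_GS = 3.47 V and V_DS = V_DD − I_D(R_D+R_S) = 11 − 2.53×1.89 = 6.23 V.
Saturation requires V_DS ≥ V_GS − V_t = 1.37 V; 6.23 ≥ 1.37 ✓.

I_D ≈ 2.5 mA, V_DS ≈ 6.2 V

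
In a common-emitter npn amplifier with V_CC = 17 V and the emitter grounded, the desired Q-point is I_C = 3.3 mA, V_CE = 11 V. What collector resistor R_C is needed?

Collector loop: V_CC = I_C·R_C + V_CE.
R_C = (V_CC − V_CE)/I_C = (17 − 11)/3.3 = 1.82 kΩ.

R_C ≈ 1.8 kΩ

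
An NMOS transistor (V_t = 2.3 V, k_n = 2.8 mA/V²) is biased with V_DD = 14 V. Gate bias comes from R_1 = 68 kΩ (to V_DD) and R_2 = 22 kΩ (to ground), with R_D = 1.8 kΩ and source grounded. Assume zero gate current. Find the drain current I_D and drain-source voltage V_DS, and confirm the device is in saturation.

I_D ≈ 1.8 mA, V_DS ≈ 11 V

V_G = V_DD·R_2/(R_1+R_2) = 14×22/90 = 3.42 V. With the source grounded, V_GS = V_G = 3.42 V.
Assume saturation: I_D = (k_n/2)(V_GS − V_t)² = (2.8/2)×(3.42 − 2.3)² = 1.4×1.12² = 1.76 mA.
V_DS = V_DD − I_D·R_D = 14 − 1.76×1.8 = 10.8 V.
Saturation requires V_DS ≥ V_GS − V_t = 1.12 V; 10.8 ≥ 1.12 ✓.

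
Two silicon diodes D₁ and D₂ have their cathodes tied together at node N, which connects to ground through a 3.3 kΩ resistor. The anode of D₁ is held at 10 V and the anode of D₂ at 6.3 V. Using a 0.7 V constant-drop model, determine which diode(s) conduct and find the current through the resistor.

Only D₁ conducts; I_R ≈ 2.8 mA

Assume both conduct. Then node N would need to be at both 10−0.7 = 9.3 V and 6.3−0.7 = 5.6 V, which is impossible.
Assume only D₁ conducts: V_N = 10 − 0.7 = 9.3 V, so I_R = 9.3/3.3 = 2.82 mA.
Check D₂: its anode-to-cathode voltage is 6.3 − 9.3 = -3 V < 0.7 V, so it is off. The assumption is consistent.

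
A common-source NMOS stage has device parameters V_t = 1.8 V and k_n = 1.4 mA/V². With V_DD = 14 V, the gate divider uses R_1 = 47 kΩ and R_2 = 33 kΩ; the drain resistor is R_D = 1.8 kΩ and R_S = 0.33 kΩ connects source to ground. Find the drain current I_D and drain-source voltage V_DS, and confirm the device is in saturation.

I_D ≈ 4.4 mA, V_DS ≈ 4.6 V

V_G = V_DD·R_2/(R_1+R_2) = 14×33/80 = 5.78 V.
Assume saturation: I_D = (k_n/2)(V_GS − V_t)² with V_GS = V_G − I_D·R_S = 5.78 − 0.33·I_D.
Substituting gives 0.0762·I_D² − 2.84·I_D + 11.1 = 0, with roots I_D = 4.43 or 32.8 mA.
The root I_D = 32.8 mA gives V_GS = -5.04 V ≤ V_t, so take I_D = 4.43 mA.
Then V_GS = 4.31 V and V_DS = V_DD − I_D(R_D+R_S) = 14 − 4.43×2.13 = 4.57 V.
Saturation requires V_DS ≥ V_GS − V_t = 2.51 V; 4.57 ≥ 2.51 ✓.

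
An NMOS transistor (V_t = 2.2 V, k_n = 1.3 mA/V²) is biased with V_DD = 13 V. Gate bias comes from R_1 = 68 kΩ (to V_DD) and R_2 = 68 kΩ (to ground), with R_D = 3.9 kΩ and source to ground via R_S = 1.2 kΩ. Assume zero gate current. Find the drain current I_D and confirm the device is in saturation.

I_D ≈ 2.1 mA

V_G = V_DD·R_2/(R_1+R_2) = 13×68/136 = 6.5 V.
Assume saturation: I_D = (k_n/2)(V_GS − V_t)² with V_GS = V_G − I_D·R_S = 6.5 − 1.2·I_D.
Substituting gives 0.936·I_D² − 7.71·I_D + 12 = 0, with roots I_D = 2.09 or 6.15 mA.
The root I_D = 6.15 mA gives V_GS = -0.875 V ≤ V_t, so take I_D = 2.09 mA.
Then V_GS = 3.99 V and V_DS = V_DD − I_D(R_D+R_S) = 13 − 2.09×5.1 = 2.34 V.
Saturation requires V_DS ≥ V_GS − V_t = 1.79 V; 2.34 ≥ 1.79 ✓.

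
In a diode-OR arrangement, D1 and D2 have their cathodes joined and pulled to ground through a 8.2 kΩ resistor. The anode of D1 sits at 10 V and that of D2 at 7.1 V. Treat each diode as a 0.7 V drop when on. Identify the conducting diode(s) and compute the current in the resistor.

Assume both conduct. Then node N would need to be at both 10−0.7 = 9.3 V and 7.1−0.7 = 6.4 V, which is impossible.
Assume only D1 conducts: V_N = 10 − 0.7 = 9.3 V, so I_R = 9.3/8.2 = 1.13 mA.
Check D2: its anode-to-cathode voltage is 7.1 − 9.3 = -2.2 V < 0.7 V, so it is off. The assumption is consistent.

Only D1 conducts; I_R ≈ 1.1 mA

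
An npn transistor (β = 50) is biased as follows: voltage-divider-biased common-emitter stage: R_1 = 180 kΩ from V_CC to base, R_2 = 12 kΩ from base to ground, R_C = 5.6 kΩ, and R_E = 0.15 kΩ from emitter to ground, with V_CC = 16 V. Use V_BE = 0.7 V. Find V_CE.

V_CE ≈ 11 V

Thevenize the base divider: V_Th = V_CC·R_2/(R_1+R_2) = 16×12/192 = 1 V, R_Th = R_1‖R_2 = 11.2 kΩ.
Base-emitter loop: V_Th = I_B·R_Th + V_BE + (β+1)I_B·R_E, so I_B = (1 − 0.7) / (11.2 + 51×0.15) = 0.0159 mA.
I_C = β·I_B = 50×0.0159 = 0.794 mA, and I_E = (β+1)I_B = 0.81 mA.
V_CE = V_CC − I_C·R_C − I_E·R_E = 16 − 0.794×5.6 − 0.81×0.15 = 11.4 V.
V_CE = 11.4 V > 0.2 V confirms active-region operation.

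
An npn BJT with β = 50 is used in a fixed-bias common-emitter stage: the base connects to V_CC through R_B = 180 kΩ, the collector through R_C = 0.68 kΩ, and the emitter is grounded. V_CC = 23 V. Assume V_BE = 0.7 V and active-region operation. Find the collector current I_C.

I_C ≈ 6.2 mA

Base loop: V_CC = I_B·R_B + V_BE, so I_B = (23 − 0.7)/180 kΩ = 0.124 mA.
In the active region I_C = β·I_B = 50 × 0.124 = 6.19 mA.
Collector loop: V_CE = V_CC − I_C·R_C = 23 − 6.19×0.68 = 18.8 V.
Since V_CE = 18.8 V > V_CE(sat) ≈ 0.2 V, the transistor is in the active region as assumed.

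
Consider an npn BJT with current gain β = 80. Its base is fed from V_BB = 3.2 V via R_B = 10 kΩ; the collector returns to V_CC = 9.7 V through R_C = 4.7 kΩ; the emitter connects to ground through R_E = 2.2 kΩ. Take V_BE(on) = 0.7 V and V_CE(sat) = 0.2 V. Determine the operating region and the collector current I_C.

Assume active. Base-emitter loop: I_B = (V_BB − V_BE)/(R_B + (β+1)R_E) = (3.2 − 0.7)/(10 + 81×2.2) = 0.0133 mA.
I_C = β·I_B = 80×0.0133 = 1.06 mA.
V_CE = V_CC − I_C·R_C − I_E·R_E = 9.7 − 1.06×4.7 − 1.08×2.2 = 2.34 V > V_CE(sat), so the active-region assumption holds.

active; I_C ≈ 1.1 mA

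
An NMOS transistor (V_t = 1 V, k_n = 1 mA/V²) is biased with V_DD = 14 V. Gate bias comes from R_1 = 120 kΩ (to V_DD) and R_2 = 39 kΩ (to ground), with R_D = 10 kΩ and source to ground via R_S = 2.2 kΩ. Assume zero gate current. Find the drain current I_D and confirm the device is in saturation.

V_G = V_DD·R_2/(R_1+R_2) = 14×39/159 = 3.43 V.
Assume saturation: I_D = (k_n/2)(V_GS − V_t)² with V_GS = V_G − I_D·R_S = 3.43 − 2.2·I_D.
Substituting gives 2.42·I_D² − 6.35·I_D + 2.96 = 0, with roots I_D = 0.606 or 2.02 mA.
The root I_D = 2.02 mA gives V_GS = -1.01 V ≤ V_t, so take I_D = 0.606 mA.
Then V_GS = 2.1 V and V_DS = V_DD − I_D(R_D+R_S) = 14 − 0.606×12.2 = 6.61 V.
Saturation requires V_DS ≥ V_GS − V_t = 1.1 V; 6.61 ≥ 1.1 ✓.

I_D ≈ 0.61 mA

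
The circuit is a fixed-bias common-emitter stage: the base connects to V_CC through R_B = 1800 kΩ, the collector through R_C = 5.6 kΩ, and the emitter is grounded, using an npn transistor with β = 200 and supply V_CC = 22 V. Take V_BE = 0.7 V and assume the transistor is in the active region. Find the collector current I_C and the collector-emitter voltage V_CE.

I_C ≈ 2.4 mA, V_CE ≈ 8.7 V

Base loop: V_CC = I_B·R_B + V_BE, so I_B = (22 − 0.7)/1800 kΩ = 0.0118 mA.
In the active region I_C = β·I_B = 200 × 0.0118 = 2.37 mA.
Collector loop: V_CE = V_CC − I_C·R_C = 22 − 2.37×5.6 = 8.75 V.
Since V_CE = 8.75 V > V_CE(sat) ≈ 0.2 V, the transistor is in the active region as assumed.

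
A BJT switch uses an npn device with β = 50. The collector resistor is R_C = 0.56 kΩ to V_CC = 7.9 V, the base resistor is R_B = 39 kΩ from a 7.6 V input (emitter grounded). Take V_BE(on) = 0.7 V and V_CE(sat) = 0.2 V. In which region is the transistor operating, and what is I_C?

active; I_C ≈ 8.8 mA

Assume active. Base-emitter loop: I_B = (V_BB − V_BE)/R_B = (7.6 − 0.7)/39 = 0.177 mA.
I_C = β·I_B = 50×0.177 = 8.85 mA.
V_CE = V_CC − I_C·R_C = 7.9 − 8.85×0.56 = 2.95 V > V_CE(sat), so the active-region assumption holds.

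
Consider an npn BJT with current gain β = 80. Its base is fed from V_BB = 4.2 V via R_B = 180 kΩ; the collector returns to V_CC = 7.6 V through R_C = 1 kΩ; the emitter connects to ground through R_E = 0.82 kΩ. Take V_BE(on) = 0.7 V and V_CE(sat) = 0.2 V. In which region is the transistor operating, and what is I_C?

Assume active. Base-emitter loop: I_B = (V_BB − V_BE)/(R_B + (β+1)R_E) = (4.2 − 0.7)/(180 + 81×0.82) = 0.0142 mA.
I_C = β·I_B = 80×0.0142 = 1.14 mA.
V_CE = V_CC − I_C·R_C − I_E·R_E = 7.6 − 1.14×1 − 1.15×0.82 = 5.52 V > V_CE(sat), so the active-region assumption holds.

active; I_C ≈ 1.1 mA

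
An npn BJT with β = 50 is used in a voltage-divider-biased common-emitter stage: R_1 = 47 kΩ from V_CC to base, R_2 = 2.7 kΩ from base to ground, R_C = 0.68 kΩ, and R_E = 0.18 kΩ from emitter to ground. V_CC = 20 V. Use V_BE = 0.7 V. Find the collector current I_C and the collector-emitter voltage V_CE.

Thevenize the base divider: V_Th = V_CC·R_2/(R_1+R_2) = 20×2.7/49.7 = 1.09 V, R_Th = R_1‖R_2 = 2.55 kΩ.
Base-emitter loop: V_Th = I_B·R_Th + V_BE + (β+1)I_B·R_E, so I_B = (1.09 − 0.7) / (2.55 + 51×0.18) = 0.0329 mA.
I_C = β·I_B = 50×0.0329 = 1.65 mA, and I_E = (β+1)I_B = 1.68 mA.
V_CE = V_CC − I_C·R_C − I_E·R_E = 20 − 1.65×0.68 − 1.68×0.18 = 18.6 V.
V_CE = 18.6 V > 0.2 V confirms active-region operation.

I_C ≈ 1.6 mA, V_CE ≈ 19 V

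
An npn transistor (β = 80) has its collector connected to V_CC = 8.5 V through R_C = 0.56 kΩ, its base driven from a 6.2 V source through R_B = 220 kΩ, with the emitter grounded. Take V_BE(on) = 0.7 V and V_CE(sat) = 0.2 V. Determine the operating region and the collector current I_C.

Assume active. Base-emitter loop: I_B = (V_BB − V_BE)/R_B = (6.2 − 0.7)/220 = 0.025 mA.
I_C = β·I_B = 80×0.025 = 2 mA.
V_CE = V_CC − I_C·R_C = 8.5 − 2×0.56 = 7.38 V > V_CE(sat), so the active-region assumption holds.

active; I_C ≈ 2 mA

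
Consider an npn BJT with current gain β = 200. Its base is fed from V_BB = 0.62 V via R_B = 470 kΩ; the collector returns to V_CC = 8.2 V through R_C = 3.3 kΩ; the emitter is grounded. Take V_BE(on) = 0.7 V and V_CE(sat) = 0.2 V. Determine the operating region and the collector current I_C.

cutoff; I_C ≈ 0

V_BB = 0.62 V ≤ V_BE(on) = 0.7 V, so the base-emitter junction is not forward biased.
The transistor is in cutoff: I_B = I_C = 0.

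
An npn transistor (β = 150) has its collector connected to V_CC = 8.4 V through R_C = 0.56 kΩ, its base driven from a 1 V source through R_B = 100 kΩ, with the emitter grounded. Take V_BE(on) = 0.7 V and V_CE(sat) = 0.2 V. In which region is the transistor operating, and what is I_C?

Assume active. Base-emitter loop: I_B = (V_BB − V_BE)/R_B = (1 − 0.7)/100 = 0.003 mA.
I_C = β·I_B = 150×0.003 = 0.45 mA.
V_CE = V_CC − I_C·R_C = 8.4 − 0.45×0.56 = 8.15 V > V_CE(sat), so the active-region assumption holds.

active; I_C ≈ 0.45 mA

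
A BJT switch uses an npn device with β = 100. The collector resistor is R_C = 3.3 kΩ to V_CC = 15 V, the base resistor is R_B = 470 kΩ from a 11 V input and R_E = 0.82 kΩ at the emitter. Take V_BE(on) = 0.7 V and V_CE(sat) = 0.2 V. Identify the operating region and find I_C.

Assume active. Base-emitter loop: I_B = (V_BB − V_BE)/(R_B + (β+1)R_E) = (11 − 0.7)/(470 + 101×0.82) = 0.0186 mA.
I_C = β·I_B = 100×0.0186 = 1.86 mA.
V_CE = V_CC − I_C·R_C − I_E·R_E = 15 − 1.86×3.3 − 1.88×0.82 = 7.31 V > V_CE(sat), so the active-region assumption holds.

active; I_C ≈ 1.9 mA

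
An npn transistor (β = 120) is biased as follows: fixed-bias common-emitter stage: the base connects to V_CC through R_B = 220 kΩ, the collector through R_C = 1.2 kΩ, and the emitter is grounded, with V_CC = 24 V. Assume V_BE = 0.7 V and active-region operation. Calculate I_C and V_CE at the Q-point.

I_C ≈ 13 mA, V_CE ≈ 8.7 V

Base loop: V_CC = I_B·R_B + V_BE, so I_B = (24 − 0.7)/220 kΩ = 0.106 mA.
In the active region I_C = β·I_B = 120 × 0.106 = 12.7 mA.
Collector loop: V_CE = V_CC − I_C·R_C = 24 − 12.7×1.2 = 8.75 V.
Since V_CE = 8.75 V > V_CE(sat) ≈ 0.2 V, the transistor is in the active region as assumed.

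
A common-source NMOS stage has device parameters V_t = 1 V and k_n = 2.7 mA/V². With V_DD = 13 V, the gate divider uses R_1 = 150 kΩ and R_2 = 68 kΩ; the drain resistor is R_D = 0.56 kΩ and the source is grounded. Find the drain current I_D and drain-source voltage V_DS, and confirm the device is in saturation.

V_G = V_DD·R_2/(R_1+R_2) = 13×68/218 = 4.06 V. With the source grounded, V_GS = V_G = 4.06 V.
Assume saturation: I_D = (k_n/2)(V_GS − V_t)² = (2.7/2)×(4.06 − 1)² = 1.35×3.06² = 12.6 mA.
V_DS = V_DD − I_D·R_D = 13 − 12.6×0.56 = 5.94 V.
Saturation requires V_DS ≥ V_GS − V_t = 3.06 V; 5.94 ≥ 3.06 ✓.

I_D ≈ 13 mA, V_DS ≈ 5.9 V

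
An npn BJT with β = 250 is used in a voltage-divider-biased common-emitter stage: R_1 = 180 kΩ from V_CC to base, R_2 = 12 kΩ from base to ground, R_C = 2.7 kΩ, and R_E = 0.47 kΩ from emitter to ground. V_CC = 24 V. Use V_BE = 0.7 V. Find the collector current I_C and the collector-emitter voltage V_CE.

I_C ≈ 1.5 mA, V_CE ≈ 19 V

Thevenize the base divider: V_Th = V_CC·R_2/(R_1+R_2) = 24×12/192 = 1.5 V, R_Th = R_1‖R_2 = 11.2 kΩ.
Base-emitter loop: V_Th = I_B·R_Th + V_BE + (β+1)I_B·R_E, so I_B = (1.5 − 0.7) / (11.2 + 251×0.47) = 0.00619 mA.
I_C = β·I_B = 250×0.00619 = 1.55 mA, and I_E = (β+1)I_B = 1.55 mA.
V_CE = V_CC − I_C·R_C − I_E·R_E = 24 − 1.55×2.7 − 1.55×0.47 = 19.1 V.
V_CE = 19.1 V > 0.2 V confirms active-region operation.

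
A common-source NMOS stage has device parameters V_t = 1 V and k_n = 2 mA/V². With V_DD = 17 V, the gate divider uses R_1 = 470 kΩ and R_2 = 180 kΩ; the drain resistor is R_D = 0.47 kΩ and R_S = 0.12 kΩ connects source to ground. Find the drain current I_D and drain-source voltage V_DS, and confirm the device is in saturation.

V_G = V_DD·R_2/(R_1+R_2) = 17×180/650 = 4.71 V.
Assume saturation: I_D = (k_n/2)(V_GS − V_t)² with V_GS = V_G − I_D·R_S = 4.71 − 0.12·I_D.
Substituting gives 0.0144·I_D² − 1.89·I_D + 13.7 = 0, with roots I_D = 7.73 or 124 mA.
The root I_D = 124 mA gives V_GS = -10.1 V ≤ V_t, so take I_D = 7.73 mA.
Then V_GS = 3.78 V and V_DS = V_DD − I_D(R_D+R_S) = 17 − 7.73×0.59 = 12.4 V.
Saturation requires V_DS ≥ V_GS − V_t = 2.78 V; 12.4 ≥ 2.78 ✓.

I_D ≈ 7.7 mA, V_DS ≈ 12 V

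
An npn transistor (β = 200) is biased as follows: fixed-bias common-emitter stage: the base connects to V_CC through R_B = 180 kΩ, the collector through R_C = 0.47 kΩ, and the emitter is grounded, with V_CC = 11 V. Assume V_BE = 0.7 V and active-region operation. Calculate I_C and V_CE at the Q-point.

Base loop: V_CC = I_B·R_B + V_BE, so I_B = (11 − 0.7)/180 kΩ = 0.0572 mA.
In the active region I_C = β·I_B = 200 × 0.0572 = 11.4 mA.
Collector loop: V_CE = V_CC − I_C·R_C = 11 − 11.4×0.47 = 5.62 V.
Since V_CE = 5.62 V > V_CE(sat) ≈ 0.2 V, the transistor is in the active region as assumed.

I_C ≈ 11 mA, V_CE ≈ 5.6 V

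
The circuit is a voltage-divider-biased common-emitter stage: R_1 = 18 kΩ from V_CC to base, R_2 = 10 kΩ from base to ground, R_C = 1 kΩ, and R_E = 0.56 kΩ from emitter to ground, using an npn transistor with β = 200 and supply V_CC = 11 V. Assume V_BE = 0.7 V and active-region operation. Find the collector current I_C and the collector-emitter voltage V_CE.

I_C ≈ 5.4 mA, V_CE ≈ 2.5 V

Thevenize the base divider: V_Th = V_CC·R_2/(R_1+R_2) = 11×10/28 = 3.93 V, R_Th = R_1‖R_2 = 6.43 kΩ.
Base-emitter loop: V_Th = I_B·R_Th + V_BE + (β+1)I_B·R_E, so I_B = (3.93 − 0.7) / (6.43 + 201×0.56) = 0.0271 mA.
I_C = β·I_B = 200×0.0271 = 5.43 mA, and I_E = (β+1)I_B = 5.45 mA.
V_CE = V_CC − I_C·R_C − I_E·R_E = 11 − 5.43×1 − 5.45×0.56 = 2.52 V.
V_CE = 2.52 V > 0.2 V confirms active-region operation.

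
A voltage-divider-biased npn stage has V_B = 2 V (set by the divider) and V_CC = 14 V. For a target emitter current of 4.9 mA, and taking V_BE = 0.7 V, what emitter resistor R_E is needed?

V_E = V_B − V_BE = 2 − 0.7 = 1.3 V.
R_E = V_E / I_E = 1.3 / 4.9 = 0.265 kΩ.

R_E ≈ 0.27 kΩ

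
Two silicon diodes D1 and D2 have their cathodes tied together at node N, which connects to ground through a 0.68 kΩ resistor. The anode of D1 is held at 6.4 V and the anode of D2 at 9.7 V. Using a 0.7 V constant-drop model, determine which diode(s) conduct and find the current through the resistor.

Only D2 conducts; I_R ≈ 13 mA

Assume both conduct. Then node N would need to be at both 6.4−0.7 = 5.7 V and 9.7−0.7 = 9 V, which is impossible.
Assume only D2 conducts: V_N = 9.7 − 0.7 = 9 V, so I_R = 9/0.68 = 13.2 mA.
Check D1: its anode-to-cathode voltage is 6.4 − 9 = -2.6 V < 0.7 V, so it is off. The assumption is consistent.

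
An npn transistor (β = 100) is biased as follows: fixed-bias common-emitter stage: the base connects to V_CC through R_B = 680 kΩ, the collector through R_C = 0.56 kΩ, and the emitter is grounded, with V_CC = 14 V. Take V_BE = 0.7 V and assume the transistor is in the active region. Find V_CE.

Base loop: V_CC = I_B·R_B + V_BE, so I_B = (14 − 0.7)/680 kΩ = 0.0196 mA.
In the active region I_C = β·I_B = 100 × 0.0196 = 1.96 mA.
Collector loop: V_CE = V_CC − I_C·R_C = 14 − 1.96×0.56 = 12.9 V.
Since V_CE = 12.9 V > V_CE(sat) ≈ 0.2 V, the transistor is in the active region as assumed.

V_CE ≈ 13 V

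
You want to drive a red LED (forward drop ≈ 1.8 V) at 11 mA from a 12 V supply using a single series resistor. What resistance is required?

R ≈ 0.93 kΩ

The resistor drops V_S − V_D = 12 − 1.8 = 10.2 V at 11 mA.
R = 10.2 V / 11 mA = 0.927 kΩ.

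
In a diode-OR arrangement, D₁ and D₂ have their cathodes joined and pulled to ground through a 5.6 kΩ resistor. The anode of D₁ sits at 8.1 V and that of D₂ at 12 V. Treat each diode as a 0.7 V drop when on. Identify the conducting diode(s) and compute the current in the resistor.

Assume both conduct. Then node N would need to be at both 8.1−0.7 = 7.4 V and 12−0.7 = 11.3 V, which is impossible.
Assume only D₂ conducts: V_N = 12 − 0.7 = 11.3 V, so I_R = 11.3/5.6 = 2.02 mA.
Check D₁: its anode-to-cathode voltage is 8.1 − 11.3 = -3.2 V < 0.7 V, so it is off. The assumption is consistent.

Only D₂ conducts; I_R ≈ 2 mA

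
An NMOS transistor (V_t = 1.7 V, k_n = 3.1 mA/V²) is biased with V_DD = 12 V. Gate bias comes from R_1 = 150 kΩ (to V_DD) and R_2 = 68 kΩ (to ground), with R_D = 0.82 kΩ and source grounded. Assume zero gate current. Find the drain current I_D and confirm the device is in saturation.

I_D ≈ 6.5 mA

V_G = V_DD·R_2/(R_1+R_2) = 12×68/218 = 3.74 V. With the source grounded, V_GS = V_G = 3.74 V.
Assume saturation: I_D = (k_n/2)(V_GS − V_t)² = (3.1/2)×(3.74 − 1.7)² = 1.55×2.04² = 6.47 mA.
V_DS = V_DD − I_D·R_D = 12 − 6.47×0.82 = 6.69 V.
Saturation requires V_DS ≥ V_GS − V_t = 2.04 V; 6.69 ≥ 2.04 ✓.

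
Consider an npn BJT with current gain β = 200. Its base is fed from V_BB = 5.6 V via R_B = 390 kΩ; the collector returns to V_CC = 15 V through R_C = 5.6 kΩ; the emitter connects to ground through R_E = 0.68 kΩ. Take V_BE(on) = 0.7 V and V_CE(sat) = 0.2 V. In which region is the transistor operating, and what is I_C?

active; I_C ≈ 1.9 mA

Assume active. Base-emitter loop: I_B = (V_BB − V_BE)/(R_B + (β+1)R_E) = (5.6 − 0.7)/(390 + 201×0.68) = 0.0093 mA.
I_C = β·I_B = 200×0.0093 = 1.86 mA.
V_CE = V_CC − I_C·R_C − I_E·R_E = 15 − 1.86×5.6 − 1.87×0.68 = 3.31 V > V_CE(sat), so the active-region assumption holds.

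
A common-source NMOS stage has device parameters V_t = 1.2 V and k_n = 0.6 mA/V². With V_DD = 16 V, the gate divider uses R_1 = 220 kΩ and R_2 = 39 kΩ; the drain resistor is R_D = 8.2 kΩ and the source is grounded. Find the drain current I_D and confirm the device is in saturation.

V_G = V_DD·R_2/(R_1+R_2) = 16×39/259 = 2.41 V. With the source grounded, V_GS = V_G = 2.41 V.
Assume saturation: I_D = (k_n/2)(V_GS − V_t)² = (0.6/2)×(2.41 − 1.2)² = 0.3×1.21² = 0.439 mA.
V_DS = V_DD − I_D·R_D = 16 − 0.439×8.2 = 12.4 V.
Saturation requires V_DS ≥ V_GS − V_t = 1.21 V; 12.4 ≥ 1.21 ✓.

I_D ≈ 0.44 mA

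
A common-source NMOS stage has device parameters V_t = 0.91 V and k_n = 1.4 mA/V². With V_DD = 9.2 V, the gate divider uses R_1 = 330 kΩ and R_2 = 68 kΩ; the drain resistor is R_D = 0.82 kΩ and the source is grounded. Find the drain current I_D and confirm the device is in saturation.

I_D ≈ 0.31 mA

V_G = V_DD·R_2/(R_1+R_2) = 9.2×68/398 = 1.57 V. With the source grounded, V_GS = V_G = 1.57 V.
Assume saturation: I_D = (k_n/2)(V_GS − V_t)² = (1.4/2)×(1.57 − 0.91)² = 0.7×0.662² = 0.307 mA.
V_DS = V_DD − I_D·R_D = 9.2 − 0.307×0.82 = 8.95 V.
Saturation requires V_DS ≥ V_GS − V_t = 0.662 V; 8.95 ≥ 0.662 ✓.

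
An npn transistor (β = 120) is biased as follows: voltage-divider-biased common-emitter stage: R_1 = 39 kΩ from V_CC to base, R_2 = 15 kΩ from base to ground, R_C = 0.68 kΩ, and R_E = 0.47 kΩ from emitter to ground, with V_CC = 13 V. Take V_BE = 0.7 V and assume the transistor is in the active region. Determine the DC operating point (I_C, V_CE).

Thevenize the base divider: V_Th = V_CC·R_2/(R_1+R_2) = 13×15/54 = 3.61 V, R_Th = R_1‖R_2 = 10.8 kΩ.
Base-emitter loop: V_Th = I_B·R_Th + V_BE + (β+1)I_B·R_E, so I_B = (3.61 − 0.7) / (10.8 + 121×0.47) = 0.043 mA.
I_C = β·I_B = 120×0.043 = 5.16 mA, and I_E = (β+1)I_B = 5.2 mA.
V_CE = V_CC − I_C·R_C − I_E·R_E = 13 − 5.16×0.68 − 5.2×0.47 = 7.05 V.
V_CE = 7.05 V > 0.2 V confirms active-region operation.

I_C ≈ 5.2 mA, V_CE ≈ 7 V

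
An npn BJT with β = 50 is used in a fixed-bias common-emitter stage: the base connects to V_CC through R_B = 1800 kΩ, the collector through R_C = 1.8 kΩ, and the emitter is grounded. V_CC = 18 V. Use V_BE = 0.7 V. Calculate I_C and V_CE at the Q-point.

I_C ≈ 0.48 mA, V_CE ≈ 17 V

Base loop: V_CC = I_B·R_B + V_BE, so I_B = (18 − 0.7)/1800 kΩ = 0.00961 mA.
In the active region I_C = β·I_B = 50 × 0.00961 = 0.481 mA.
Collector loop: V_CE = V_CC − I_C·R_C = 18 − 0.481×1.8 = 17.1 V.
Since V_CE = 17.1 V > V_CE(sat) ≈ 0.2 V, the transistor is in the active region as assumed.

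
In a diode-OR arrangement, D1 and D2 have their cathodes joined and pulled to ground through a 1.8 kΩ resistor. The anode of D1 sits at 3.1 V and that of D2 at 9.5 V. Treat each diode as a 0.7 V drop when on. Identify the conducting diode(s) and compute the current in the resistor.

Assume both conduct. Then node N would need to be at both 3.1−0.7 = 2.4 V and 9.5−0.7 = 8.8 V, which is impossible.
Assume only D2 conducts: V_N = 9.5 − 0.7 = 8.8 V, so I_R = 8.8/1.8 = 4.89 mA.
Check D1: its anode-to-cathode voltage is 3.1 − 8.8 = -5.7 V < 0.7 V, so it is off. The assumption is consistent.

Only D2 conducts; I_R ≈ 4.9 mA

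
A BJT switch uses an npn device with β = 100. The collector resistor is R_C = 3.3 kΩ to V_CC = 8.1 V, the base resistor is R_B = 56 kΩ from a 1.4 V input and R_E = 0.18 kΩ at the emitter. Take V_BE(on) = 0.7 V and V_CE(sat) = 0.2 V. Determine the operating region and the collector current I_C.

active; I_C ≈ 0.94 mA

Assume active. Base-emitter loop: I_B = (V_BB − V_BE)/(R_B + (β+1)R_E) = (1.4 − 0.7)/(56 + 101×0.18) = 0.00944 mA.
I_C = β·I_B = 100×0.00944 = 0.944 mA.
V_CE = V_CC − I_C·R_C − I_E·R_E = 8.1 − 0.944×3.3 − 0.953×0.18 = 4.81 V > V_CE(sat), so the active-region assumption holds.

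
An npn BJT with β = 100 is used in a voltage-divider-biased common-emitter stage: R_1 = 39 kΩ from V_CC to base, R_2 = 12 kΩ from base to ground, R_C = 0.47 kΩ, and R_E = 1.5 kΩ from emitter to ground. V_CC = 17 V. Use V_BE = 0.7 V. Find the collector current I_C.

I_C ≈ 2.1 mA

Thevenize the base divider: V_Th = V_CC·R_2/(R_1+R_2) = 17×12/51 = 4 V, R_Th = R_1‖R_2 = 9.18 kΩ.
Base-emitter loop: V_Th = I_B·R_Th + V_BE + (β+1)I_B·R_E, so I_B = (4 − 0.7) / (9.18 + 101×1.5) = 0.0205 mA.
I_C = β·I_B = 100×0.0205 = 2.05 mA, and I_E = (β+1)I_B = 2.07 mA.
V_CE = V_CC − I_C·R_C − I_E·R_E = 17 − 2.05×0.47 − 2.07×1.5 = 12.9 V.
V_CE = 12.9 V > 0.2 V confirms active-region operation.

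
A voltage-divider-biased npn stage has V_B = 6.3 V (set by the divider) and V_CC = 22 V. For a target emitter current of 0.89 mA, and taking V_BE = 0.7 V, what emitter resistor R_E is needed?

V_E = V_B − V_BE = 6.3 − 0.7 = 5.6 V.
R_E = V_E / I_E = 5.6 / 0.89 = 6.29 kΩ.

R_E ≈ 6.3 kΩ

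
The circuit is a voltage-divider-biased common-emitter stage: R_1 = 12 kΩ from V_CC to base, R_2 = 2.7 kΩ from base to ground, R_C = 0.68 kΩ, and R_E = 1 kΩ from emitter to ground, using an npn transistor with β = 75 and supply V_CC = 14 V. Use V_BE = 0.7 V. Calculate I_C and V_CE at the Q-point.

Thevenize the base divider: V_Th = V_CC·R_2/(R_1+R_2) = 14×2.7/14.7 = 2.57 V, R_Th = R_1‖R_2 = 2.2 kΩ.
Base-emitter loop: V_Th = I_B·R_Th + V_BE + (β+1)I_B·R_E, so I_B = (2.57 − 0.7) / (2.2 + 76×1) = 0.0239 mA.
I_C = β·I_B = 75×0.0239 = 1.79 mA, and I_E = (β+1)I_B = 1.82 mA.
V_CE = V_CC − I_C·R_C − I_E·R_E = 14 − 1.79×0.68 − 1.82×1 = 11 V.
V_CE = 11 V > 0.2 V confirms active-region operation.

I_C ≈ 1.8 mA, V_CE ≈ 11 V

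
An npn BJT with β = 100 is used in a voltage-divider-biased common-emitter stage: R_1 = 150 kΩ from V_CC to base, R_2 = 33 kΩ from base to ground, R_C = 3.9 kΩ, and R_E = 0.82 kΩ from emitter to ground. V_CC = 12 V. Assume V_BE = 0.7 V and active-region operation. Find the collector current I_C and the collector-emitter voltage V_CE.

I_C ≈ 1.3 mA, V_CE ≈ 5.7 V

Thevenize the base divider: V_Th = V_CC·R_2/(R_1+R_2) = 12×33/183 = 2.16 V, R_Th = R_1‖R_2 = 27 kΩ.
Base-emitter loop: V_Th = I_B·R_Th + V_BE + (β+1)I_B·R_E, so I_B = (2.16 − 0.7) / (27 + 101×0.82) = 0.0133 mA.
I_C = β·I_B = 100×0.0133 = 1.33 mA, and I_E = (β+1)I_B = 1.35 mA.
V_CE = V_CC − I_C·R_C − I_E·R_E = 12 − 1.33×3.9 − 1.35×0.82 = 5.7 V.
V_CE = 5.7 V > 0.2 V confirms active-region operation.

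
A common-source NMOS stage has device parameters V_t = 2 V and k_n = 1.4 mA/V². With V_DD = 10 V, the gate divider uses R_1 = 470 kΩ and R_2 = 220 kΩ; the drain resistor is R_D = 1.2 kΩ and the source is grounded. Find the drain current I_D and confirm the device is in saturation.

I_D ≈ 0.99 mA

V_G = V_DD·R_2/(R_1+R_2) = 10×220/690 = 3.19 V. With the source grounded, V_GS = V_G = 3.19 V.
Assume saturation: I_D = (k_n/2)(V_GS − V_t)² = (1.4/2)×(3.19 − 2)² = 0.7×1.19² = 0.989 mA.
V_DS = V_DD − I_D·R_D = 10 − 0.989×1.2 = 8.81 V.
Saturation requires V_DS ≥ V_GS − V_t = 1.19 V; 8.81 ≥ 1.19 ✓.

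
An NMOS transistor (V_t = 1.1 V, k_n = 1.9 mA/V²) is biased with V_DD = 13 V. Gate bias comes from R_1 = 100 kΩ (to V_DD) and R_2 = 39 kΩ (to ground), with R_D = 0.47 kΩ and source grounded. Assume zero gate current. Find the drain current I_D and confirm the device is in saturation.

V_G = V_DD·R_2/(R_1+R_2) = 13×39/139 = 3.65 V. With the source grounded, V_GS = V_G = 3.65 V.
Assume saturation: I_D = (k_n/2)(V_GS − V_t)² = (1.9/2)×(3.65 − 1.1)² = 0.95×2.55² = 6.17 mA.
V_DS = V_DD − I_D·R_D = 13 − 6.17×0.47 = 10.1 V.
Saturation requires V_DS ≥ V_GS − V_t = 2.55 V; 10.1 ≥ 2.55 ✓.

I_D ≈ 6.2 mA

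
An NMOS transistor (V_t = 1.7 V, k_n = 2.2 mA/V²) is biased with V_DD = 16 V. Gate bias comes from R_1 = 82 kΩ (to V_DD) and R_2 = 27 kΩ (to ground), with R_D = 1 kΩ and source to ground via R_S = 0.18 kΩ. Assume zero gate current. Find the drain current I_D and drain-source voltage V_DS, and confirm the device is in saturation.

V_G = V_DD·R_2/(R_1+R_2) = 16×27/109 = 3.96 V.
Assume saturation: I_D = (k_n/2)(V_GS − V_t)² with V_GS = V_G − I_D·R_S = 3.96 − 0.18·I_D.
Substituting gives 0.0356·I_D² − 1.9·I_D + 5.63 = 0, with roots I_D = 3.16 or 50 mA.
The root I_D = 50 mA gives V_GS = -5.05 V ≤ V_t, so take I_D = 3.16 mA.
Then V_GS = 3.39 V and V_DS = V_DD − I_D(R_D+R_S) = 16 − 3.16×1.18 = 12.3 V.
Saturation requires V_DS ≥ V_GS − V_t = 1.69 V; 12.3 ≥ 1.69 ✓.

I_D ≈ 3.2 mA, V_DS ≈ 12 V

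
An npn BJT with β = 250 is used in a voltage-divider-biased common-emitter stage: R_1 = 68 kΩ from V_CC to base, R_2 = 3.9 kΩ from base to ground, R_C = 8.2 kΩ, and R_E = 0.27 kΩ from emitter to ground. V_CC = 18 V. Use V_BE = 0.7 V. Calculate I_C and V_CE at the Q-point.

I_C ≈ 0.97 mA, V_CE ≈ 9.8 V

Thevenize the base divider: V_Th = V_CC·R_2/(R_1+R_2) = 18×3.9/71.9 = 0.976 V, R_Th = R_1‖R_2 = 3.69 kΩ.
Base-emitter loop: V_Th = I_B·R_Th + V_BE + (β+1)I_B·R_E, so I_B = (0.976 − 0.7) / (3.69 + 251×0.27) = 0.00387 mA.
I_C = β·I_B = 250×0.00387 = 0.967 mA, and I_E = (β+1)I_B = 0.971 mA.
V_CE = V_CC − I_C·R_C − I_E·R_E = 18 − 0.967×8.2 − 0.971×0.27 = 9.81 V.
V_CE = 9.81 V > 0.2 V confirms active-region operation.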